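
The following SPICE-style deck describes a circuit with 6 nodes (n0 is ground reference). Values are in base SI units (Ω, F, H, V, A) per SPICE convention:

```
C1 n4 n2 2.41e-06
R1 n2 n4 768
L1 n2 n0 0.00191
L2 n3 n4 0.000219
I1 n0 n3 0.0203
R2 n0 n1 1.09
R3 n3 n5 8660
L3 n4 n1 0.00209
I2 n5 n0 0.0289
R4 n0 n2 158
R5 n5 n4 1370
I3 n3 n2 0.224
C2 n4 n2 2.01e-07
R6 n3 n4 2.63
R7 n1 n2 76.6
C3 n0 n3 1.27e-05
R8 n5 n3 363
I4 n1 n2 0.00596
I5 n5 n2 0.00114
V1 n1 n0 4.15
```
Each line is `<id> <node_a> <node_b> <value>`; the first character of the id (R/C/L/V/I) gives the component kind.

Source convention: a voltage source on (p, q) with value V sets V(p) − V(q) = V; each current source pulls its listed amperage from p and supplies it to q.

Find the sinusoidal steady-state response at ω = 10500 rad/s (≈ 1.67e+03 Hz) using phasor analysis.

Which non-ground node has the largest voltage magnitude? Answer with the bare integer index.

5

Element admittances at ω=10500 rad/s:
  Y(C1) = 0.000+0.02530j S between n4,n2
  Y(R1) = 0.001302+0.000j S between n2,n4
  Y(L1) = 0.000-0.04986j S between n2,n0
  Y(L2) = 0.000-0.4349j S between n3,n4
  I1: injects 0.0203 A into n3 (from n0)
  Y(R2) = 0.9174+0.000j S between n0,n1
  Y(R3) = 0.0001155+0.000j S between n3,n5
  Y(L3) = 0.000-0.04557j S between n4,n1
  I2: injects 0.0289 A into n0 (from n5)
  Y(R4) = 0.006329+0.000j S between n0,n2
  Y(R5) = 0.0007299+0.000j S between n5,n4
  I3: injects 0.224 A into n2 (from n3)
  Y(C2) = 0.000+0.002110j S between n4,n2
  Y(R6) = 0.3802+0.000j S between n3,n4
  Y(R7) = 0.01305+0.000j S between n1,n2
  Y(C3) = 0.000+0.1333j S between n0,n3
  Y(R8) = 0.002755+0.000j S between n5,n3
  I4: injects 0.00596 A into n2 (from n1)
  I5: injects 0.00114 A into n2 (from n5)
  V1: constraint V(n1)−V(n0) = 4.15
Assemble and solve the 6×6 MNA system:
  V(n1)=4.150+0.000j  V(n2)=4.944+4.762j  V(n3)=-0.4617+3.052j  V(n4)=-0.5860+2.748j  V(n5)=-8.831+2.990j
  i(V1)=-3.678+0.2780j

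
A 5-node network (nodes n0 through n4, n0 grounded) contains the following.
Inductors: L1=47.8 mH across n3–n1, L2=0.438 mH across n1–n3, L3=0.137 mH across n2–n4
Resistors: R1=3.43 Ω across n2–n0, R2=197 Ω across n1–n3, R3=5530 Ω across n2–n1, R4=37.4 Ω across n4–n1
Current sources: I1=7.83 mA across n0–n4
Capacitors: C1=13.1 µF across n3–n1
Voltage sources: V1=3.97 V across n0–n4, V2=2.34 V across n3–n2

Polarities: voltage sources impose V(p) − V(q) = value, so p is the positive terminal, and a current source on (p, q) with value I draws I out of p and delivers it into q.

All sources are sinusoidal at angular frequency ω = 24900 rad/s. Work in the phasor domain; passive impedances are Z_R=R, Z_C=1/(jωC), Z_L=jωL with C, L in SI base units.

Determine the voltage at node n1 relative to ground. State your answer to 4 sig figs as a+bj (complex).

0.004925+2.155j V

Apply KCL at each of the 4 non-ground nodes and solve the resulting linear system.
Node n1: branches {L1, L2, R2, R3, R4, C1} → V_1 = 0.004925+2.155j
Node n2: branches {R1, R3, L3, V2} → V_2 = -2.078+1.704j
Node n3: branches {L1, L2, R2, C1, V2} → V_3 = 0.2617+1.704j
Node n4: branches {L3, R4, I1, V1} → V_4 = -3.970+0.000j
Source currents: i(V1)=-0.6137+0.4969j, i(V2)=-0.1067-0.05771j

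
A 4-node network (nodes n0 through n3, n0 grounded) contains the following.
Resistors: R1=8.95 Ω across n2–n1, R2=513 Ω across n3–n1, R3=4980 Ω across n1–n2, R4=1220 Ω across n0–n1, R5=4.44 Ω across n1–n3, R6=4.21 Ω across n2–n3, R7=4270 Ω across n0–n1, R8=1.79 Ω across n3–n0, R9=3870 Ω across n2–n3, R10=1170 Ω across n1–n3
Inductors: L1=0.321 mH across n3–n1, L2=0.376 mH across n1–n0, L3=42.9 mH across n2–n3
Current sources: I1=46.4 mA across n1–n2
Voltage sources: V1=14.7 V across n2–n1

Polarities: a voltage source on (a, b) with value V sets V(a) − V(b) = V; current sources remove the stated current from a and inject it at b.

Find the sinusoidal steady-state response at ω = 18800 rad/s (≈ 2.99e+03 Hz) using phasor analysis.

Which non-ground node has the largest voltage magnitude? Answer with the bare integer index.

Apply KCL at each of the 3 non-ground nodes and solve the resulting linear system.
Node n1: branches {R1, R2, R3, R4, L1, R5, I1, L2, R7, R10, V1} → V_1 = -4.118-4.086j
Node n2: branches {R1, R3, I1, R6, R9, L3, V1} → V_2 = 10.58-4.086j
Node n3: branches {R2, L1, R5, R6, R8, R9, L3, R10} → V_3 = 1.043-1.035j
Source currents: i(V1)=-3.864+0.7374j

2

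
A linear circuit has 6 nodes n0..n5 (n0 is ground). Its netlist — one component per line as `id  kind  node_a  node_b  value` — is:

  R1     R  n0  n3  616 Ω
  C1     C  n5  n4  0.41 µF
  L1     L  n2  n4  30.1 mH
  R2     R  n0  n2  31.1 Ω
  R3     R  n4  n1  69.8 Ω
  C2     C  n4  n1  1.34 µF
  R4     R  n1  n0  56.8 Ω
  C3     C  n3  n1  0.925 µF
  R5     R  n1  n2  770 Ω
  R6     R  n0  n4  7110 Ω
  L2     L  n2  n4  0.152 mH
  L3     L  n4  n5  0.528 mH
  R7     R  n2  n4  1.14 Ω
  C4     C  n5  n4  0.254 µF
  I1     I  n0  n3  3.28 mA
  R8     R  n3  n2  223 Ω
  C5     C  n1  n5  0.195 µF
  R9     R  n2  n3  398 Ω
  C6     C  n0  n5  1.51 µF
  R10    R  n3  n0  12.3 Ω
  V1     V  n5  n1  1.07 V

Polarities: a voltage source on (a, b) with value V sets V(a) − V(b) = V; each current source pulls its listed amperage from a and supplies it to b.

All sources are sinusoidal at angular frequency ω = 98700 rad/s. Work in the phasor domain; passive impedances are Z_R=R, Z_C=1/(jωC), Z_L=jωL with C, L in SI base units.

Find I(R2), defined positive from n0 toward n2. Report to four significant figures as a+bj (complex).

Apply KCL at each of the 5 non-ground nodes and solve the resulting linear system.
Node n1: branches {R3, C2, R4, C3, R5, C5, V1} → V_1 = -0.6839-0.2925j
Node n2: branches {L1, R2, R5, L2, R7, R8, R9} → V_2 = -0.3405-0.3191j
Node n3: branches {R1, C3, I1, R8, R9, R10} → V_3 = -0.2084-0.5076j
Node n4: branches {C1, L1, R3, C2, R6, L2, L3, R7, C4} → V_4 = -0.3527-0.3302j
Node n5: branches {C1, L3, C4, C5, C6, V1} → V_5 = 0.3861-0.2925j
Source currents: i(V1)=-0.04185-0.1124j

0.01095+0.01026j A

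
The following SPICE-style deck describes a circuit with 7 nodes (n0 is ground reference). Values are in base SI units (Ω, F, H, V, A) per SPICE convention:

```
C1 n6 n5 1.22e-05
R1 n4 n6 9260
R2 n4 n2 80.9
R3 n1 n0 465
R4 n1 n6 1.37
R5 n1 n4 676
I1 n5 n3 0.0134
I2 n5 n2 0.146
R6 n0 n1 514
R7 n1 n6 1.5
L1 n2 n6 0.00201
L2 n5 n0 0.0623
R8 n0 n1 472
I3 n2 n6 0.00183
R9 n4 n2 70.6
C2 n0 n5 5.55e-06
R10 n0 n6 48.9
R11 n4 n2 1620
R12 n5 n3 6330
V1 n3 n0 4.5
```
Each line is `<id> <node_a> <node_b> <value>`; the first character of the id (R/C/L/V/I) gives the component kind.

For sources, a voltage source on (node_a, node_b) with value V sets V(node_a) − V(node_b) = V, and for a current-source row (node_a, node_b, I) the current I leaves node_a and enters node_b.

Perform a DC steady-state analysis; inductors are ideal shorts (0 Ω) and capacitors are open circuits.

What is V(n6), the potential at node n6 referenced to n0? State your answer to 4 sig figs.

Element admittances at DC:
  Y(C1) = 0.000 S between n6,n5
  Y(R1) = 0.0001080 S between n4,n6
  Y(R2) = 0.01236 S between n4,n2
  Y(R3) = 0.002151 S between n1,n0
  Y(R4) = 0.7299 S between n1,n6
  Y(R5) = 0.001479 S between n1,n4
  I1: injects 0.0134 A into n3 (from n5)
  I2: injects 0.146 A into n2 (from n5)
  Y(R6) = 0.001946 S between n0,n1
  Y(R7) = 0.6667 S between n1,n6
  L1: short n2↔n6 (DC inductor)
  L2: short n5↔n0 (DC inductor)
  Y(R8) = 0.002119 S between n0,n1
  I3: injects 0.00183 A into n6 (from n2)
  Y(R9) = 0.01416 S between n4,n2
  Y(C2) = 0.000 S between n0,n5
  Y(R10) = 0.02045 S between n0,n6
  Y(R11) = 0.0006173 S between n4,n2
  Y(R12) = 0.0001580 S between n5,n3
  V1: constraint V(n3)−V(n0) = 4.5
Assemble and solve the 9×9 MNA system:
  V(n1)=5.457  V(n2)=5.481  V(n3)=4.500  V(n4)=5.480  V(n5)=0.000  V(n6)=5.481
  i(L1)=0.1441  i(L2)=-0.1587  i(V1)=0.01269

5.481 V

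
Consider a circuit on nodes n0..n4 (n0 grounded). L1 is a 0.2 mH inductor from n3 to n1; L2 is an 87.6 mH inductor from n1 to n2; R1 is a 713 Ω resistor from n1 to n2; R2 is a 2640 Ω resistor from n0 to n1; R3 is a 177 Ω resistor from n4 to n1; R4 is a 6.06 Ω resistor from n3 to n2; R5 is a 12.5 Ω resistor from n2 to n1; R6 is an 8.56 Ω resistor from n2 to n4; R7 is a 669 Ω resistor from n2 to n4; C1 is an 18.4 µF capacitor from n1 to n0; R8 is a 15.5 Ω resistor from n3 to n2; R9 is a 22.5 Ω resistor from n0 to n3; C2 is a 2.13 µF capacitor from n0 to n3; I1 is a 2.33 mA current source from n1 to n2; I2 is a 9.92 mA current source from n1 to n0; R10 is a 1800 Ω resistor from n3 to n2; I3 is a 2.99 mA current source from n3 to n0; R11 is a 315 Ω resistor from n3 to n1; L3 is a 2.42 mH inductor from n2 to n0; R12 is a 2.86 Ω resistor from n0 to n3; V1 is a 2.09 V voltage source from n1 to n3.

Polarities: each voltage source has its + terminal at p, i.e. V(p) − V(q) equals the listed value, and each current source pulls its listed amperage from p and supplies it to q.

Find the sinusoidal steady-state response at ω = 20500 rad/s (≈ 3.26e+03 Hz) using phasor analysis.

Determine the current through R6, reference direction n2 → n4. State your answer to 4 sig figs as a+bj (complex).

-0.007710-0.0001345j A

Apply KCL at each of the 4 non-ground nodes and solve the resulting linear system.
Node n1: branches {L1, L2, R1, R2, R3, R5, C1, I1, I2, R11, V1} → V_1 = 1.091-0.9507j
Node n2: branches {L2, R1, R4, R5, R6, R7, R8, I1, R10, L3} → V_2 = -0.3572-0.9760j
Node n3: branches {L1, R4, R8, R9, C2, R10, I3, R11, R12, V1} → V_3 = -0.9992-0.9507j
Node n4: branches {R3, R6, R7} → V_4 = -0.2912-0.9748j
Source currents: i(V1)=-0.5036+0.09727j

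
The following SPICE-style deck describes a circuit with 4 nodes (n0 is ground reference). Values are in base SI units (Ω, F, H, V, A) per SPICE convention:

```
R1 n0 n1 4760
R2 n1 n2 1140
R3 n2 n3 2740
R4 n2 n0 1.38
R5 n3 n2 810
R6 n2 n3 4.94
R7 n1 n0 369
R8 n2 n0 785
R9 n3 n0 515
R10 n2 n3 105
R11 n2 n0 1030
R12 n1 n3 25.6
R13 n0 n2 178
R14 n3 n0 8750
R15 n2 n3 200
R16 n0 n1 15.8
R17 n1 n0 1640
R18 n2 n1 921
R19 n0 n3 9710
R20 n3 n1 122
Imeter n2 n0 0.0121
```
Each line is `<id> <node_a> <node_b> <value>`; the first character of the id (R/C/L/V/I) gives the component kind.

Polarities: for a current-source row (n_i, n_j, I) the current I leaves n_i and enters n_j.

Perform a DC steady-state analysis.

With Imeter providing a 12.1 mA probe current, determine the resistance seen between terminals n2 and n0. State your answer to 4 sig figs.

R_eq = 1.317 Ω

Apply KCL at each of the 3 non-ground nodes and solve the resulting linear system.
Node n1: branches {R1, R2, R7, R12, R16, R17, R18, R20} → V_1 = -0.005991
Node n2: branches {R2, R3, R4, R5, R6, R8, R10, R11, R13, R15, R18, Imeter} → V_2 = -0.01593
Node n3: branches {R3, R5, R6, R9, R10, R12, R14, R15, R19, R20} → V_3 = -0.01405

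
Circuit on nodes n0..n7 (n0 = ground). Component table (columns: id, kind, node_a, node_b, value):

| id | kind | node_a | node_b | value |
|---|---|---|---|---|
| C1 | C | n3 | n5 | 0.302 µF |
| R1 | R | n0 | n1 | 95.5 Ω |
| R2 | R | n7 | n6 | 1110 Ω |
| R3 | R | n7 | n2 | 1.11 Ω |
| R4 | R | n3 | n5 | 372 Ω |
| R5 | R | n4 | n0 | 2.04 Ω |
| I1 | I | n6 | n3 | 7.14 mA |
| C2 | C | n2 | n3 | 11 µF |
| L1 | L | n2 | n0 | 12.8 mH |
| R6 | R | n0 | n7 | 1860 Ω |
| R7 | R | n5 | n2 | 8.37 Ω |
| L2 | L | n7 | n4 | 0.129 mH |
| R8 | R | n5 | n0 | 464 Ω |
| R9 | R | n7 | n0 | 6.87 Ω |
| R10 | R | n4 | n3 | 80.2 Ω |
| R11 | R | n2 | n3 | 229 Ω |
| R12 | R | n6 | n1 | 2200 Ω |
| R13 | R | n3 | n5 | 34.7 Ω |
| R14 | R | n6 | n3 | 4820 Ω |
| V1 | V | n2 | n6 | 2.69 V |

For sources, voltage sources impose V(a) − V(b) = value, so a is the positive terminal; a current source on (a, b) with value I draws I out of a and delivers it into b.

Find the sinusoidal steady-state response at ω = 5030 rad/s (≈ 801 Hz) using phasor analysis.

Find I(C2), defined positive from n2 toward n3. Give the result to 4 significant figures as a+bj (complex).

-0.004138-0.003077j A

Element admittances at ω=5030 rad/s:
  Y(C1) = 0.000+0.001519j S between n3,n5
  Y(R1) = 0.01047+0.000j S between n0,n1
  Y(R2) = 0.0009009+0.000j S between n7,n6
  Y(R3) = 0.9009+0.000j S between n7,n2
  Y(R4) = 0.002688+0.000j S between n3,n5
  Y(R5) = 0.4902+0.000j S between n4,n0
  I1: injects 0.00714 A into n3 (from n6)
  Y(C2) = 0.000+0.05533j S between n2,n3
  Y(L1) = 0.000-0.01553j S between n2,n0
  Y(R6) = 0.0005376+0.000j S between n0,n7
  Y(R7) = 0.1195+0.000j S between n5,n2
  Y(L2) = 0.000-1.541j S between n7,n4
  Y(R8) = 0.002155+0.000j S between n5,n0
  Y(R9) = 0.1456+0.000j S between n7,n0
  Y(R10) = 0.01247+0.000j S between n4,n3
  Y(R11) = 0.004367+0.000j S between n2,n3
  Y(R12) = 0.0004545+0.000j S between n6,n1
  Y(R13) = 0.02882+0.000j S between n3,n5
  Y(R14) = 0.0002075+0.000j S between n6,n3
  V1: constraint V(n2)−V(n6) = 2.69
Assemble and solve the 8×8 MNA system:
  V(n1)=-0.1117+5.733e-05j  V(n2)=0.004380+0.001378j  V(n3)=0.05999-0.07340j  V(n4)=0.001895+0.0001215j  V(n5)=0.01635-0.01359j  V(n6)=-2.686+0.001378j  V(n7)=0.001262+0.0002543j
  i(V1)=0.002980+1.713e-05j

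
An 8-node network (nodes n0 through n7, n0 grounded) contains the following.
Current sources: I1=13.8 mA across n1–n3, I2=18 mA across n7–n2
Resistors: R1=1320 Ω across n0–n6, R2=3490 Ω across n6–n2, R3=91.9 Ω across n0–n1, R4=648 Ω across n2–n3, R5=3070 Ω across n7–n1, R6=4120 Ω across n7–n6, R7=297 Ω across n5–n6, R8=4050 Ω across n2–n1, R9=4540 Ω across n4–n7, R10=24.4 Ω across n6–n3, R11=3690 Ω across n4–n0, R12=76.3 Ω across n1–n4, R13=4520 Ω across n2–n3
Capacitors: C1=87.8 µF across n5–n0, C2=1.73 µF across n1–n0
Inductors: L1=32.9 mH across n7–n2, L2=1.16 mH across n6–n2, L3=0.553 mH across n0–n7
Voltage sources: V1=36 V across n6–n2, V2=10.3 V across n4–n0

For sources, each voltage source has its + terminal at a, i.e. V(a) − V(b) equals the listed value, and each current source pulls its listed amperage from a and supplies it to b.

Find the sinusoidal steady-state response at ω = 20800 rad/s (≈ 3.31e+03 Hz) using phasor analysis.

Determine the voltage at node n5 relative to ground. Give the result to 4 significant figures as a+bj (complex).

-0.01445-0.02080j V

Element admittances at ω=20800 rad/s:
  I1: injects 0.0138 A into n3 (from n1)
  Y(R1) = 0.0007576+0.000j S between n0,n6
  Y(R2) = 0.0002865+0.000j S between n6,n2
  Y(R3) = 0.01088+0.000j S between n0,n1
  Y(R4) = 0.001543+0.000j S between n2,n3
  Y(R5) = 0.0003257+0.000j S between n7,n1
  Y(R6) = 0.0002427+0.000j S between n7,n6
  Y(R7) = 0.003367+0.000j S between n5,n6
  Y(R8) = 0.0002469+0.000j S between n2,n1
  Y(R9) = 0.0002203+0.000j S between n4,n7
  Y(R10) = 0.04098+0.000j S between n6,n3
  Y(R11) = 0.0002710+0.000j S between n4,n0
  Y(C1) = 0.000+1.826j S between n5,n0
  Y(L1) = 0.000-0.001461j S between n7,n2
  Y(R12) = 0.01311+0.000j S between n1,n4
  Y(L2) = 0.000-0.04145j S between n6,n2
  Y(C2) = 0.000+0.03598j S between n1,n0
  Y(R13) = 0.0002212+0.000j S between n2,n3
  I2: injects 0.018 A into n2 (from n7)
  Y(L3) = 0.000-0.08694j S between n0,n7
  V1: constraint V(n6)−V(n2) = 36
  V2: constraint V(n4)−V(n0) = 10.3
Assemble and solve the 9×9 MNA system:
  V(n1)=1.449-2.206j  V(n2)=-24.73-7.859j  V(n3)=10.11-7.859j  V(n4)=10.30+0.000j  V(n5)=-0.01445-0.02080j  V(n6)=11.27-7.859j  V(n7)=-0.3815-0.2682j
  i(V1)=-0.1073+1.526j  i(V2)=-0.1211-0.02897j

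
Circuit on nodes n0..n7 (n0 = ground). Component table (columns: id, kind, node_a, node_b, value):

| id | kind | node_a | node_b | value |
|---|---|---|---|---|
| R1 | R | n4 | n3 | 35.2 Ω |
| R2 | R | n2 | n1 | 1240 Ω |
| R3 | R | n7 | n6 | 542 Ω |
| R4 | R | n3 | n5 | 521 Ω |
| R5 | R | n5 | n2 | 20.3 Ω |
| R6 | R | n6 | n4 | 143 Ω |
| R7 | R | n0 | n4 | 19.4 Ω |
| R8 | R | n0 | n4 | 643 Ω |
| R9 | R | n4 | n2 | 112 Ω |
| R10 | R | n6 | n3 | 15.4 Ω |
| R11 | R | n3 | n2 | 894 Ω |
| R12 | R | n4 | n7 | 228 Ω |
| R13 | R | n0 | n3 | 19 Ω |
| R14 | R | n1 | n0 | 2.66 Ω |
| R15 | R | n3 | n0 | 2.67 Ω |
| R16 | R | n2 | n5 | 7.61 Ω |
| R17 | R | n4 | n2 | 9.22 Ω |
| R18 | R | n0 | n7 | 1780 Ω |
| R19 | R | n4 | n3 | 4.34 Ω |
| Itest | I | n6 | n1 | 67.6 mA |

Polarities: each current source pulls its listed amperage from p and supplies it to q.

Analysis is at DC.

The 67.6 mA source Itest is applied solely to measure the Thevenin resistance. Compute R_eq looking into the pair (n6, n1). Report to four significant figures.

Apply KCL at each of the 7 non-ground nodes and solve the resulting linear system.
Node n1: branches {R2, R14, Itest} → V_1 = 0.1791
Node n2: branches {R2, R5, R9, R11, R16, R17} → V_2 = -0.1372
Node n3: branches {R1, R4, R10, R11, R13, R15, R19} → V_3 = -0.1398
Node n4: branches {R1, R6, R7, R8, R9, R12, R17, R19} → V_4 = -0.1393
Node n5: branches {R4, R5, R16} → V_5 = -0.1372
Node n6: branches {R3, R6, R10, Itest} → V_6 = -1.062
Node n7: branches {R3, R12, R18} → V_7 = -0.3784

R_eq = 18.36 Ω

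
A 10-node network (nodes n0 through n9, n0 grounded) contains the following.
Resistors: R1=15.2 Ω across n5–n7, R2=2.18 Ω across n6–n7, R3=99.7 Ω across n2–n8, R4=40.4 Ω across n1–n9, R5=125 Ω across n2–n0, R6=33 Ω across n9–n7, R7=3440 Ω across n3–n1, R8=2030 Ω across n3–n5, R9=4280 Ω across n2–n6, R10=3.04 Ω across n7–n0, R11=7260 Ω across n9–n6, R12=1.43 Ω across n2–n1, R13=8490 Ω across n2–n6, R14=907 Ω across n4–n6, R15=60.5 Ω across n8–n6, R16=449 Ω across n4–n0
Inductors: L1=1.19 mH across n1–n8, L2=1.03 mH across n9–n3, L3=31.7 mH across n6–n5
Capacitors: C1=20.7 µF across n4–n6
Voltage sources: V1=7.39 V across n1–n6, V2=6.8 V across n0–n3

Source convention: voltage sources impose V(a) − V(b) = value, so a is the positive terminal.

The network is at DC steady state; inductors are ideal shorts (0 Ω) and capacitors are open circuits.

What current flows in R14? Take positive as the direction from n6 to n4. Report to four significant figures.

Apply KCL at each of the 9 non-ground nodes and solve the resulting linear system.
Node n1: branches {L1, R4, R7, R12, V1} → V_1 = 5.207
Node n2: branches {R3, R5, R9, R12, R13} → V_2 = 5.145
Node n3: branches {R7, R8, L2, V2} → V_3 = -6.800
Node n4: branches {C1, R14, R16} → V_4 = -0.7228
Node n5: branches {R1, R8, L3} → V_5 = -2.183
Node n6: branches {R2, R9, C1, R11, R13, R14, R15, L3, V1} → V_6 = -2.183
Node n7: branches {R1, R2, R6, R10} → V_7 = -1.529
Node n8: branches {R3, L1, R15} → V_8 = 5.207
Node n9: branches {R4, R6, L2, R11} → V_9 = -6.800
Source currents: i(L1)=0.1228, i(L2)=0.4576, i(L3)=-0.04077, i(V1)=-0.4666, i(V2)=-0.4633

-0.001610 A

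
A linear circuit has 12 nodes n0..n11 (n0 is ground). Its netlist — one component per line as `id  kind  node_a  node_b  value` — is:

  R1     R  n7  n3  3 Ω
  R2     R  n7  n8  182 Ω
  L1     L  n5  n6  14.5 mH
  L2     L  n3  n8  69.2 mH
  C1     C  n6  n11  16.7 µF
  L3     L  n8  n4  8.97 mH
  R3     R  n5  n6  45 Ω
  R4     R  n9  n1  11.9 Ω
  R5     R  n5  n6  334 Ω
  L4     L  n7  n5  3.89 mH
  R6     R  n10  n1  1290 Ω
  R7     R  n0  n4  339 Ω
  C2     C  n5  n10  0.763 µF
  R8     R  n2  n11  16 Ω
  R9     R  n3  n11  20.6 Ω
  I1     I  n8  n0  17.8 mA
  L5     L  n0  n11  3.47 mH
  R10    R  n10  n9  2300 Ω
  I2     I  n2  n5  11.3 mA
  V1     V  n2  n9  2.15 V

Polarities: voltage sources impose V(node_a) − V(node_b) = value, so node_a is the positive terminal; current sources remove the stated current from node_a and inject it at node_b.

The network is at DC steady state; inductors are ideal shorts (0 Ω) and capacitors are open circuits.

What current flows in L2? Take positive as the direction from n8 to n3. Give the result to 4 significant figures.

Apply KCL at each of the 11 non-ground nodes and solve the resulting linear system.
Node n1: branches {R4, R6} → V_1 = -2.331
Node n2: branches {R8, I2, V1} → V_2 = -0.1808
Node n3: branches {R1, L2, R9} → V_3 = -0.1262
Node n4: branches {L3, R7} → V_4 = -0.1262
Node n5: branches {L1, R3, R5, L4, C2, I2} → V_5 = -0.09288
Node n6: branches {L1, C1, R3, R5} → V_6 = -0.09288
Node n7: branches {R1, R2, L4} → V_7 = -0.09288
Node n8: branches {R2, L2, L3, I1} → V_8 = -0.1262
Node n9: branches {R4, R10, V1} → V_9 = -2.331
Node n10: branches {R6, C2, R10} → V_10 = -2.331
Node n11: branches {C1, R8, R9, L5} → V_11 = 0.000
Source currents: i(L1)=0.000, i(L2)=0.01724, i(L3)=-0.0003724, i(L4)=-0.01130, i(L5)=0.01743, i(V1)=0.000

-0.01724 A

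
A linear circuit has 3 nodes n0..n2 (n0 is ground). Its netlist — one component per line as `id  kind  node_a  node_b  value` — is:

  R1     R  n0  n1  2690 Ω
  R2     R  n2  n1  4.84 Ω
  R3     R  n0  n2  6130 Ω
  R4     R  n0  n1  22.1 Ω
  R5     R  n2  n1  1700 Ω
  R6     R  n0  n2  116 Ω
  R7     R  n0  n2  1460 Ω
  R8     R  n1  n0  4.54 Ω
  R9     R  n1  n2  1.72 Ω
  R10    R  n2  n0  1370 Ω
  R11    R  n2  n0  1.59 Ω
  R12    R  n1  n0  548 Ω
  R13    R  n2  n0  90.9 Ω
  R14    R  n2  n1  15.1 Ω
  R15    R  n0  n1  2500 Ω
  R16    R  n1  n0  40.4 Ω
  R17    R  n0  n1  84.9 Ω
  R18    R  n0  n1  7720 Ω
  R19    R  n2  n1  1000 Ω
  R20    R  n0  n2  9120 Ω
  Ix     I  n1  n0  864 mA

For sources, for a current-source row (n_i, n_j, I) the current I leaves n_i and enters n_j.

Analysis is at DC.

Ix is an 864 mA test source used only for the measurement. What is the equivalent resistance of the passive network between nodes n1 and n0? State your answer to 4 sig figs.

R_eq = 1.483 Ω

MNA unknowns: 2 node voltages V₁..V_2
R1: Y=0.0003717 on G[0,1]
R2: Y=0.2066 on G[2,1]
R3: Y=0.0001631 on G[0,2]
R4: Y=0.04525 on G[0,1]
R5: Y=0.0005882 on G[2,1]
R6: Y=0.008621 on G[0,2]
R7: Y=0.0006849 on G[0,2]
R8: Y=0.2203 on G[1,0]
R9: Y=0.5814 on G[1,2]
R10: Y=0.0007299 on G[2,0]
R11: Y=0.6289 on G[2,0]
R12: Y=0.001825 on G[1,0]
R13: Y=0.01100 on G[2,0]
R14: Y=0.06623 on G[2,1]
R15: Y=0.0004000 on G[0,1]
R16: Y=0.02475 on G[1,0]
R17: Y=0.01178 on G[0,1]
R18: Y=0.0001295 on G[0,1]
R19: Y=0.001000 on G[2,1]
R20: Y=0.0001096 on G[0,2]
Ix: z[1]−=0.864, z[0]+=0.864
solve → V1=-1.281, V2=-0.7281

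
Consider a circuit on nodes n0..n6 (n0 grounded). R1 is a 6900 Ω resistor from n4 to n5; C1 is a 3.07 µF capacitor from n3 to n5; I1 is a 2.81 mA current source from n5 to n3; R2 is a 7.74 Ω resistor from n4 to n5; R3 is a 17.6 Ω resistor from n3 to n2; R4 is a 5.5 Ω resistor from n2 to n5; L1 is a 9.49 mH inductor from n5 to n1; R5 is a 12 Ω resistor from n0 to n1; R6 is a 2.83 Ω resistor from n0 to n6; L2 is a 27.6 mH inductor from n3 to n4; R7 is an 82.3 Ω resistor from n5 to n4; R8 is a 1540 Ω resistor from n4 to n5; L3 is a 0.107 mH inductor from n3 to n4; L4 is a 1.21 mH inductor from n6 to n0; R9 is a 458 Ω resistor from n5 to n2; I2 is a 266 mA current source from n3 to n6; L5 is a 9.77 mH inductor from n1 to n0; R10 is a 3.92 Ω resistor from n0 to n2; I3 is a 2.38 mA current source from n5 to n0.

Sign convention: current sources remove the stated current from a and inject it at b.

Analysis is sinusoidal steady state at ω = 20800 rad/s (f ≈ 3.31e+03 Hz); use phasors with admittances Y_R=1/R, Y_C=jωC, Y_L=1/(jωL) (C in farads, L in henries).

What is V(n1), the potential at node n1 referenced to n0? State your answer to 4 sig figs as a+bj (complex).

-0.02048+0.1124j V

Apply KCL at each of the 6 non-ground nodes and solve the resulting linear system.
Node n1: branches {L1, R5, L5} → V_1 = -0.02048+0.1124j
Node n2: branches {R3, R4, R9, R10} → V_2 = -1.048-0.03711j
Node n3: branches {C1, I1, R3, L2, L3, I2} → V_3 = -3.026+0.04967j
Node n4: branches {R1, R2, L2, R7, R8, L3} → V_4 = -2.876+0.3606j
Node n5: branches {R1, C1, I1, R2, R4, L1, R7, R8, R9, I3} → V_5 = -1.889-0.1153j
Node n6: branches {R6, L4, I2} → V_6 = 0.7434+0.08359j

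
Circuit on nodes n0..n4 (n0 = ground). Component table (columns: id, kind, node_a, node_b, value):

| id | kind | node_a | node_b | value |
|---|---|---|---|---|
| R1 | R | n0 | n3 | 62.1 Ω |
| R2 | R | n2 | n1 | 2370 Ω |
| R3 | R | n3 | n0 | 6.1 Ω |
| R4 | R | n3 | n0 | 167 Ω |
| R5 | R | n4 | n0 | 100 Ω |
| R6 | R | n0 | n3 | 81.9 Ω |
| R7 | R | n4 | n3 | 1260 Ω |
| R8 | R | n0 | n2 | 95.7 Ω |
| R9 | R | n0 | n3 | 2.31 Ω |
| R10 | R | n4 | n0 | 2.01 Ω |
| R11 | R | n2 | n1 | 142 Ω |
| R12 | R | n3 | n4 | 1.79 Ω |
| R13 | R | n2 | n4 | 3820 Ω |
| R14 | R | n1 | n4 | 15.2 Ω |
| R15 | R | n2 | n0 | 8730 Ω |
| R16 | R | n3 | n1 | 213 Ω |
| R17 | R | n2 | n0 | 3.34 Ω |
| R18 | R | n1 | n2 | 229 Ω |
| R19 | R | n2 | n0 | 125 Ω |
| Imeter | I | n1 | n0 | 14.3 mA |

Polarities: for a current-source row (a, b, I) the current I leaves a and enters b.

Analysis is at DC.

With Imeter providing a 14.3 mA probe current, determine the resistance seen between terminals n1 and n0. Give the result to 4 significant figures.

MNA unknowns: 4 node voltages V₁..V_4
R1: Y=0.01610 on G[0,3]
R2: Y=0.0004219 on G[2,1]
R3: Y=0.1639 on G[3,0]
R4: Y=0.005988 on G[3,0]
R5: Y=0.01000 on G[4,0]
R6: Y=0.01221 on G[0,3]
R7: Y=0.0007937 on G[4,3]
R8: Y=0.01045 on G[0,2]
R9: Y=0.4329 on G[0,3]
R10: Y=0.4975 on G[4,0]
R11: Y=0.007042 on G[2,1]
R12: Y=0.5587 on G[3,4]
R13: Y=0.0002618 on G[2,4]
R14: Y=0.06579 on G[1,4]
R15: Y=0.0001145 on G[2,0]
R16: Y=0.004695 on G[3,1]
R17: Y=0.2994 on G[2,0]
R18: Y=0.004367 on G[1,2]
R19: Y=0.008000 on G[2,0]
Imeter: z[1]−=0.0143, z[0]+=0.0143
solve → V1=-0.1868, V2=-0.006706, V3=-0.007557, V4=-0.01458

R_eq = 13.06 Ω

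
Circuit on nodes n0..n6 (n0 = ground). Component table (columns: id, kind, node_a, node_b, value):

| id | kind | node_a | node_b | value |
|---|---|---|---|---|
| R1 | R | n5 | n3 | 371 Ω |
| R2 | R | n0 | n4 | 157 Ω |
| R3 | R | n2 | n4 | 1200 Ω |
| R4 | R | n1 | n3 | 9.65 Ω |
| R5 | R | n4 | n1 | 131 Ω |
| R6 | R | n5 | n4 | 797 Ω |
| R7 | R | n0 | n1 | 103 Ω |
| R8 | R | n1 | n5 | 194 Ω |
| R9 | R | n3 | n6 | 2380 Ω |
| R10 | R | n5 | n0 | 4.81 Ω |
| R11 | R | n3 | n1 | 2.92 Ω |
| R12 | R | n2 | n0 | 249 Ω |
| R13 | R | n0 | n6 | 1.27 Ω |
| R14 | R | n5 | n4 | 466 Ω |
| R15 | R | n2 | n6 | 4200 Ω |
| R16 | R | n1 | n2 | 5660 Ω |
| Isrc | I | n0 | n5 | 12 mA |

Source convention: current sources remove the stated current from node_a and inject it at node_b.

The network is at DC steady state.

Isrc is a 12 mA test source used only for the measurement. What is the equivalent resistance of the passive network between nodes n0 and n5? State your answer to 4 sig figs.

MNA unknowns: 6 node voltages V₁..V_6
R1: Y=0.002695 on G[5,3]
R2: Y=0.006369 on G[0,4]
R3: Y=0.0008333 on G[2,4]
R4: Y=0.1036 on G[1,3]
R5: Y=0.007634 on G[4,1]
R6: Y=0.001255 on G[5,4]
R7: Y=0.009709 on G[0,1]
R8: Y=0.005155 on G[1,5]
R9: Y=0.0004202 on G[3,6]
R10: Y=0.2079 on G[5,0]
R11: Y=0.3425 on G[3,1]
R12: Y=0.004016 on G[2,0]
R13: Y=0.7874 on G[0,6]
R14: Y=0.002146 on G[5,4]
R15: Y=0.0002381 on G[2,6]
R16: Y=0.0001767 on G[1,2]
Isrc: z[0]−=0.012, z[5]+=0.012
solve → V1=0.02301, V2=0.003976, V3=0.02319, V4=0.02024, V5=0.05590, V6=1.356e-05

R_eq = 4.658 Ω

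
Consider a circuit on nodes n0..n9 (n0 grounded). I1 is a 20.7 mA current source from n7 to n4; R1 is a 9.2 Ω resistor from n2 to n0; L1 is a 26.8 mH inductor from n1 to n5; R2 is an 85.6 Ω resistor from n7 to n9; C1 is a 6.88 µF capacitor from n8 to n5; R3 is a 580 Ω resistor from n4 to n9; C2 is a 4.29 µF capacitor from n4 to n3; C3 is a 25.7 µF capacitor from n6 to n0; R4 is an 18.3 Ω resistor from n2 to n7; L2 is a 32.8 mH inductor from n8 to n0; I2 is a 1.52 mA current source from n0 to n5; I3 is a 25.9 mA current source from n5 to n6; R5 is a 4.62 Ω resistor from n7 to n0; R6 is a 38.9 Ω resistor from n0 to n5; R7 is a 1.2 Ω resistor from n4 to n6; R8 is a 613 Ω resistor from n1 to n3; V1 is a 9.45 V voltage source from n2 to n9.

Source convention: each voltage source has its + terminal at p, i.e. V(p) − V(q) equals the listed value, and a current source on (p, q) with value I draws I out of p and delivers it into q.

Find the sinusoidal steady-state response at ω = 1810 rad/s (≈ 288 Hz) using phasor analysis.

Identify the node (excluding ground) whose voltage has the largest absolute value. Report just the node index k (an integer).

Apply KCL at each of the 9 non-ground nodes and solve the resulting linear system.
Node n1: branches {L1, R8} → V_1 = -0.1560+0.4042j
Node n2: branches {R1, R4, V1} → V_2 = 0.5959-0.006987j
Node n3: branches {C2, R8} → V_3 = 0.2670-0.5643j
Node n4: branches {I1, R3, C2, R7} → V_4 = 0.06348-0.6532j
Node n5: branches {L1, C1, I2, I3, R6} → V_5 = -0.2326+0.3708j
Node n6: branches {C3, I3, R7} → V_6 = 0.05792-0.6564j
Node n7: branches {I1, R2, R4, R5} → V_7 = -0.3238-0.001639j
Node n8: branches {C1, L2} → V_8 = 0.6597-1.051j
Node n9: branches {R2, R3, V1} → V_9 = -8.854-0.006987j
Source currents: i(V1)=-0.1150+0.001052j

9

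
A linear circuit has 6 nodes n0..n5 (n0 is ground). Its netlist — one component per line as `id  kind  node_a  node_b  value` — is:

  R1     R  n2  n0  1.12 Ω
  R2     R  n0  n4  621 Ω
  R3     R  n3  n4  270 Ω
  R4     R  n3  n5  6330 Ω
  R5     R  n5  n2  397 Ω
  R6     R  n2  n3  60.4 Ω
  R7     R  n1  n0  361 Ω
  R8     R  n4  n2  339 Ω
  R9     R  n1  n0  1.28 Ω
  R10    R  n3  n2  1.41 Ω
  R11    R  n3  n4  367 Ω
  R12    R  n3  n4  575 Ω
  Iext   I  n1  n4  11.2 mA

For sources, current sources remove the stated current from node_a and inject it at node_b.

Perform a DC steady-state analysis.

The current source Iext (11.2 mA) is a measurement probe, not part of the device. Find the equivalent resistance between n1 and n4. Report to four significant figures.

MNA unknowns: 5 node voltages V₁..V_5
R1: Y=0.8929 on G[2,0]
R2: Y=0.001610 on G[0,4]
R3: Y=0.003704 on G[3,4]
R4: Y=0.0001580 on G[3,5]
R5: Y=0.002519 on G[5,2]
R6: Y=0.01656 on G[2,3]
R7: Y=0.002770 on G[1,0]
R8: Y=0.002950 on G[4,2]
R9: Y=0.7812 on G[1,0]
R10: Y=0.7092 on G[3,2]
R11: Y=0.002725 on G[3,4]
R12: Y=0.001739 on G[3,4]
Iext: z[1]−=0.0112, z[4]+=0.0112
solve → V1=-0.01429, V2=0.01093, V3=0.02077, V4=0.8958, V5=0.01151

R_eq = 81.26 Ω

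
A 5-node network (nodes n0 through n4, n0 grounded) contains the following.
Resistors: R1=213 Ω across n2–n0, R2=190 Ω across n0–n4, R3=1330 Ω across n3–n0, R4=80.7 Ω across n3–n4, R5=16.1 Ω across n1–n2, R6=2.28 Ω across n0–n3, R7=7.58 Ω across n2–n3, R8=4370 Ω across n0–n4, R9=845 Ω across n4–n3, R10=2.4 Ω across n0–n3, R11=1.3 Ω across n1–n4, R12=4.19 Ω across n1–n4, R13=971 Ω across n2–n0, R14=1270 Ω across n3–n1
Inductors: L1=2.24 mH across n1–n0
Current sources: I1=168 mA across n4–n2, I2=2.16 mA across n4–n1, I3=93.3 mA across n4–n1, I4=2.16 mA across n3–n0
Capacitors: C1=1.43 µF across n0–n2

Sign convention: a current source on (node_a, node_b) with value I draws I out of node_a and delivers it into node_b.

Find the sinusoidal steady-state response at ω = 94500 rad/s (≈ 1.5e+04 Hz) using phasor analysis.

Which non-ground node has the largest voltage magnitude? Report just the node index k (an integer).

MNA unknowns: 4 node voltages V₁..V_4
R1: Y=0.004695+0.000j on G[2,0]
R2: Y=0.005263+0.000j on G[0,4]
L1: Y=0.000-0.004724j on G[1,0]
R3: Y=0.0007519+0.000j on G[3,0]
R4: Y=0.01239+0.000j on G[3,4]
R5: Y=0.06211+0.000j on G[1,2]
R6: Y=0.4386+0.000j on G[0,3]
I1: z[4]−=0.168, z[2]+=0.168
R7: Y=0.1319+0.000j on G[2,3]
R8: Y=0.0002288+0.000j on G[0,4]
I2: z[4]−=0.00216, z[1]+=0.00216
R9: Y=0.001183+0.000j on G[4,3]
C1: Y=0.000+0.1351j on G[0,2]
R10: Y=0.4167+0.000j on G[0,3]
R11: Y=0.7692+0.000j on G[1,4]
I3: z[4]−=0.0933, z[1]+=0.0933
R12: Y=0.2387+0.000j on G[1,4]
R13: Y=0.001030+0.000j on G[2,0]
R14: Y=0.0007874+0.000j on G[3,1]
I4: z[3]−=0.00216, z[0]+=0.00216
solve → V1=-1.895-0.2492j, V2=0.1212-0.1772j, V3=-0.01635-0.02683j, V4=-2.116-0.2449j

4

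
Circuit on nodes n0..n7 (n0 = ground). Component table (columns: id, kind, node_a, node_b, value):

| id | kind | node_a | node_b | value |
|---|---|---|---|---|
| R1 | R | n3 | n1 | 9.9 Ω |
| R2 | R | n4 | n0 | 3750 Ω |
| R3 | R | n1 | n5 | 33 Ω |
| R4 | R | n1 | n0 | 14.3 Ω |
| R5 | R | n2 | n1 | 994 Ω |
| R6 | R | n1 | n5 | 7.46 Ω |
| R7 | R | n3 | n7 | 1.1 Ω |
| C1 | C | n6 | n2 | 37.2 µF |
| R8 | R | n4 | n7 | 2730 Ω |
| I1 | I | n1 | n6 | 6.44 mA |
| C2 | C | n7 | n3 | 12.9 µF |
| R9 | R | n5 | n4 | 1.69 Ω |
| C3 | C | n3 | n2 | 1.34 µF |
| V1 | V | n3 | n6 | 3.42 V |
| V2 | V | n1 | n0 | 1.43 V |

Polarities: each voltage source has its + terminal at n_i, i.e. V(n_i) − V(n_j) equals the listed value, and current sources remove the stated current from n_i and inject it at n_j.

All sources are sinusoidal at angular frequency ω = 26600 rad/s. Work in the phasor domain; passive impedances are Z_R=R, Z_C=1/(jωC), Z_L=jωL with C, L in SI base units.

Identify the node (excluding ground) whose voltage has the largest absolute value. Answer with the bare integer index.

6

MNA unknowns: 7 node voltages V₁..V_7 plus 2 source currents (V1, V2)
R1: Y=0.1010+0.000j on G[3,1]
R2: Y=0.0002667+0.000j on G[4,0]
R3: Y=0.03030+0.000j on G[1,5]
R4: Y=0.06993+0.000j on G[1,0]
R5: Y=0.001006+0.000j on G[2,1]
R6: Y=0.1340+0.000j on G[1,5]
R7: Y=0.9091+0.000j on G[3,7]
C1: Y=0.000+0.9895j on G[6,2]
R8: Y=0.0003663+0.000j on G[4,7]
I1: z[1]−=0.00644, z[6]+=0.00644
C2: Y=0.000+0.3431j on G[7,3]
R9: Y=0.5917+0.000j on G[5,4]
C3: Y=0.000+0.03564j on G[3,2]
V1: row V3−V6=3.42, i_V1 at 3,6
V2: row V1−V0=1.43, i_V2 at 1,0
solve → V1=1.430+0.000j, V2=-1.776-0.003115j, V3=1.525+3.087e-05j, V4=1.427+1.244e-07j, V5=1.428+9.735e-08j, V6=-1.895+3.087e-05j, V7=1.525+4.389e-05j
aux → i_V1=-0.009553-0.1177j, i_V2=-0.1004+0.000j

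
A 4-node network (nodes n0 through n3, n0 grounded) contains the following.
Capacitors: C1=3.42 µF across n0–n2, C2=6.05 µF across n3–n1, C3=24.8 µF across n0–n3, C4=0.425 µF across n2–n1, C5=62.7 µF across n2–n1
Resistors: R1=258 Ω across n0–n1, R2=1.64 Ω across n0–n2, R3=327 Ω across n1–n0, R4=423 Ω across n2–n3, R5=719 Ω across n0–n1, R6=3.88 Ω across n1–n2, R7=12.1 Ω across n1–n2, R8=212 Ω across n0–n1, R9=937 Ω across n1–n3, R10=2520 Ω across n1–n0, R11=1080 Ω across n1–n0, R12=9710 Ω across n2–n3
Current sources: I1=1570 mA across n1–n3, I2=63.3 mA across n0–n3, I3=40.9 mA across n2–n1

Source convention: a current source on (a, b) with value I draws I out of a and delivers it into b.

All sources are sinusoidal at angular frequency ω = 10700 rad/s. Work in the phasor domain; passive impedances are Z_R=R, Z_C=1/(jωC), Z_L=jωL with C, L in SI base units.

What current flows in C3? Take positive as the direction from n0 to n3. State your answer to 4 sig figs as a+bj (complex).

-1.225+0.1083j A

MNA unknowns: 3 node voltages V₁..V_3
C1: Y=0.000+0.03659j on G[0,2]
R1: Y=0.003876+0.000j on G[0,1]
C2: Y=0.000+0.06474j on G[3,1]
R2: Y=0.6098+0.000j on G[0,2]
R3: Y=0.003058+0.000j on G[1,0]
C3: Y=0.000+0.2654j on G[0,3]
R4: Y=0.002364+0.000j on G[2,3]
R5: Y=0.001391+0.000j on G[0,1]
R6: Y=0.2577+0.000j on G[1,2]
I1: z[1]−=1.57, z[3]+=1.57
C4: Y=0.000+0.004548j on G[2,1]
R7: Y=0.08264+0.000j on G[1,2]
C5: Y=0.000+0.6709j on G[2,1]
R8: Y=0.004717+0.000j on G[0,1]
R9: Y=0.001067+0.000j on G[1,3]
I2: z[0]−=0.0633, z[3]+=0.0633
R10: Y=0.0003968+0.000j on G[1,0]
R11: Y=0.0009259+0.000j on G[1,0]
R12: Y=0.0001030+0.000j on G[2,3]
I3: z[2]−=0.0409, z[1]+=0.0409
solve → V1=-2.369+1.596j, V2=-1.835+0.2501j, V3=-0.4081-4.618j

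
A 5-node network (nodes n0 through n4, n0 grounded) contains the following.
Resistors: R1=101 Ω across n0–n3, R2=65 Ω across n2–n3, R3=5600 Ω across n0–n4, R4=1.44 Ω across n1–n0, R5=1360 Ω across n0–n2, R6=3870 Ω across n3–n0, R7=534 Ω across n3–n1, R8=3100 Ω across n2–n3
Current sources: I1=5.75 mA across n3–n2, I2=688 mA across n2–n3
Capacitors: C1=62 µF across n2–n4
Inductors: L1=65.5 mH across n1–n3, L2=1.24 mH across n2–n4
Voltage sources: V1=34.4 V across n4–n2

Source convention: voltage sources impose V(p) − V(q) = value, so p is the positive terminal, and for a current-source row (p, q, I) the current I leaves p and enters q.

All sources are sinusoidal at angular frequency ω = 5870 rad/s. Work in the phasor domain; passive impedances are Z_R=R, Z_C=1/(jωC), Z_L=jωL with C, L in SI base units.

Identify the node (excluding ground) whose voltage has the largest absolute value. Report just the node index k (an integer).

MNA unknowns: 4 node voltages V₁..V_4 plus 1 source current (V1)
R1: Y=0.009901+0.000j on G[0,3]
R2: Y=0.01538+0.000j on G[2,3]
R3: Y=0.0001786+0.000j on G[0,4]
R4: Y=0.6944+0.000j on G[1,0]
R5: Y=0.0007353+0.000j on G[0,2]
I1: z[3]−=0.00575, z[2]+=0.00575
R6: Y=0.0002584+0.000j on G[3,0]
R7: Y=0.001873+0.000j on G[3,1]
C1: Y=0.000+0.3639j on G[2,4]
L1: Y=0.000-0.002601j on G[1,3]
L2: Y=0.000-0.1374j on G[2,4]
R8: Y=0.0003226+0.000j on G[2,3]
I2: z[2]−=0.688, z[3]+=0.688
V1: row V4−V2=34.4, i_V1 at 4,2
solve → V1=0.008152-0.007521j, V2=-39.18+0.4478j, V3=2.363+0.4738j, V4=-4.784+0.4478j
aux → i_V1=0.0008543-7.794j

2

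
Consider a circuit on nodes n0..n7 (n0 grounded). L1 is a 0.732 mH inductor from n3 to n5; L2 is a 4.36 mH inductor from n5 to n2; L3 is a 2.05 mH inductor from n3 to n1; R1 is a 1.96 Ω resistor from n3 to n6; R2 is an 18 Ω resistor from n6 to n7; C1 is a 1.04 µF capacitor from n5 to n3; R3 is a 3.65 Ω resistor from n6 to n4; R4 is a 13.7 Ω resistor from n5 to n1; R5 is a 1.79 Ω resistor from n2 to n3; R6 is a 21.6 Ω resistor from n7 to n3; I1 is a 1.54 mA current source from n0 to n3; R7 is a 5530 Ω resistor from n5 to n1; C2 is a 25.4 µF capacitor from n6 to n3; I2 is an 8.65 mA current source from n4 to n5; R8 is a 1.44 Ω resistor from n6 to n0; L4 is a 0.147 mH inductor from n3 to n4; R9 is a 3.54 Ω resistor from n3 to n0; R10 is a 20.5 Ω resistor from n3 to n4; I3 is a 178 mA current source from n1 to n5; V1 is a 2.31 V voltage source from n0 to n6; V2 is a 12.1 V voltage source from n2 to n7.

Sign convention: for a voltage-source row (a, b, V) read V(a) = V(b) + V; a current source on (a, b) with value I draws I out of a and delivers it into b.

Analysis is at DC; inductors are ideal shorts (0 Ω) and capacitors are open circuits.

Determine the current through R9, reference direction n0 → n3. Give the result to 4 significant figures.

Element admittances at DC:
  L1: short n3↔n5 (DC inductor)
  L2: short n5↔n2 (DC inductor)
  L3: short n3↔n1 (DC inductor)
  Y(R1) = 0.5102 S between n3,n6
  Y(R2) = 0.05556 S between n6,n7
  Y(C1) = 0.000 S between n5,n3
  Y(R3) = 0.2740 S between n6,n4
  Y(R4) = 0.07299 S between n5,n1
  Y(R5) = 0.5587 S between n2,n3
  Y(R6) = 0.04630 S between n7,n3
  I1: injects 0.00154 A into n3 (from n0)
  Y(R7) = 0.0001808 S between n5,n1
  Y(C2) = 0.000 S between n6,n3
  I2: injects 0.00865 A into n5 (from n4)
  Y(R8) = 0.6944 S between n6,n0
  L4: short n3↔n4 (DC inductor)
  Y(R9) = 0.2825 S between n3,n0
  Y(R10) = 0.04878 S between n3,n4
  I3: injects 0.178 A into n5 (from n1)
  V1: constraint V(n0)−V(n6) = 2.31
  V2: constraint V(n2)−V(n7) = 12.1
Assemble and solve the 13×13 MNA system:
  V(n1)=-1.128  V(n2)=-1.128  V(n3)=-1.128  V(n4)=-1.128  V(n5)=-1.128  V(n6)=-2.310  V(n7)=-13.23
  i(L1)=-1.353  i(L2)=-1.167  i(L3)=0.1780  i(L4)=0.3324  i(V1)=-1.924  i(V2)=-1.167

0.3187 A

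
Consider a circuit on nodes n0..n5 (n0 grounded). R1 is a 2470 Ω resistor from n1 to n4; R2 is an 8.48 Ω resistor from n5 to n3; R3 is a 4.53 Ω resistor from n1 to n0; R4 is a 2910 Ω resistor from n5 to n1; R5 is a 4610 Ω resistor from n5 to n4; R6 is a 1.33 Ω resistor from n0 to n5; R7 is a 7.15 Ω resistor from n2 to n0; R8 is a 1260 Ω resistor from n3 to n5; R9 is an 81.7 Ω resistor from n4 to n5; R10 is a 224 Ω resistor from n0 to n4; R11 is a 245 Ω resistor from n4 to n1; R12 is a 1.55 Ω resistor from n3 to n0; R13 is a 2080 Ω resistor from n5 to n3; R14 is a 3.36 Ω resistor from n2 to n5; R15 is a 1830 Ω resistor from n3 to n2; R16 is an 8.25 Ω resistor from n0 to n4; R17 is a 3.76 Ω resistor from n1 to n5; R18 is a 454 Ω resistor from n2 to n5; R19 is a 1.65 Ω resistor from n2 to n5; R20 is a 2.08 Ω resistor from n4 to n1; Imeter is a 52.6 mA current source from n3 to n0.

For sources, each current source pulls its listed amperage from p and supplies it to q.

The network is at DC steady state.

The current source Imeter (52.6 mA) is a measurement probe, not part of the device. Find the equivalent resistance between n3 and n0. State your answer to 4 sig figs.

R_eq = 1.329 Ω

Element admittances at DC:
  Y(R1) = 0.0004049 S between n1,n4
  Y(R2) = 0.1179 S between n5,n3
  Y(R3) = 0.2208 S between n1,n0
  Y(R4) = 0.0003436 S between n5,n1
  Y(R5) = 0.0002169 S between n5,n4
  Y(R6) = 0.7519 S between n0,n5
  Y(R7) = 0.1399 S between n2,n0
  Y(R8) = 0.0007937 S between n3,n5
  Y(R9) = 0.01224 S between n4,n5
  Y(R10) = 0.004464 S between n0,n4
  Y(R11) = 0.004082 S between n4,n1
  Y(R12) = 0.6452 S between n3,n0
  Y(R13) = 0.0004808 S between n5,n3
  Y(R14) = 0.2976 S between n2,n5
  Y(R15) = 0.0005464 S between n3,n2
  Y(R16) = 0.1212 S between n0,n4
  Y(R17) = 0.2660 S between n1,n5
  Y(R18) = 0.002203 S between n2,n5
  Y(R19) = 0.6061 S between n2,n5
  Y(R20) = 0.4808 S between n4,n1
  Imeter: injects 0.0526 A into n0 (from n3)
Assemble and solve the 5×5 MNA system:
  V(n1)=-0.003398  V(n2)=-0.006374  V(n3)=-0.06991  V(n4)=-0.002791  V(n5)=-0.007320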